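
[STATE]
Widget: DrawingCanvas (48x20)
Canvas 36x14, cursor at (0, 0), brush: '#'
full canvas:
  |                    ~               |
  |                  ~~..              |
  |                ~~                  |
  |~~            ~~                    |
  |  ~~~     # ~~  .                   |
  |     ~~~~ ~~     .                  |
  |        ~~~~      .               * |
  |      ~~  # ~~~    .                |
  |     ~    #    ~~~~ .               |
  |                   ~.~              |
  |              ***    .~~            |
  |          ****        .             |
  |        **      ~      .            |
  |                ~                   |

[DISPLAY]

+                   ~                           
                  ~~..                          
                ~~                              
~~            ~~                                
  ~~~     # ~~  .                               
     ~~~~ ~~     .                              
        ~~~~      .               *             
      ~~  # ~~~    .                            
     ~    #    ~~~~ .                           
                   ~.~                          
              ***    .~~                        
          ****        .                         
        **      ~      .                        
                ~                               
                                                
                                                
                                                
                                                
                                                
                                                


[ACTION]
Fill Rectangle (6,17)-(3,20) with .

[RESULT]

+                   ~                           
                  ~~..                          
                ~~                              
~~            ~~ ....                           
  ~~~     # ~~  .....                           
     ~~~~ ~~     ....                           
        ~~~~     ....             *             
      ~~  # ~~~    .                            
     ~    #    ~~~~ .                           
                   ~.~                          
              ***    .~~                        
          ****        .                         
        **      ~      .                        
                ~                               
                                                
                                                
                                                
                                                
                                                
                                                


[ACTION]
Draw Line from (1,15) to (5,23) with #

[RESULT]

+                   ~                           
               ## ~~..                          
                ~##                             
~~            ~~ ..##                           
  ~~~     # ~~  .....##                         
     ~~~~ ~~     ....  #                        
        ~~~~     ....             *             
      ~~  # ~~~    .                            
     ~    #    ~~~~ .                           
                   ~.~                          
              ***    .~~                        
          ****        .                         
        **      ~      .                        
                ~                               
                                                
                                                
                                                
                                                
                                                
                                                


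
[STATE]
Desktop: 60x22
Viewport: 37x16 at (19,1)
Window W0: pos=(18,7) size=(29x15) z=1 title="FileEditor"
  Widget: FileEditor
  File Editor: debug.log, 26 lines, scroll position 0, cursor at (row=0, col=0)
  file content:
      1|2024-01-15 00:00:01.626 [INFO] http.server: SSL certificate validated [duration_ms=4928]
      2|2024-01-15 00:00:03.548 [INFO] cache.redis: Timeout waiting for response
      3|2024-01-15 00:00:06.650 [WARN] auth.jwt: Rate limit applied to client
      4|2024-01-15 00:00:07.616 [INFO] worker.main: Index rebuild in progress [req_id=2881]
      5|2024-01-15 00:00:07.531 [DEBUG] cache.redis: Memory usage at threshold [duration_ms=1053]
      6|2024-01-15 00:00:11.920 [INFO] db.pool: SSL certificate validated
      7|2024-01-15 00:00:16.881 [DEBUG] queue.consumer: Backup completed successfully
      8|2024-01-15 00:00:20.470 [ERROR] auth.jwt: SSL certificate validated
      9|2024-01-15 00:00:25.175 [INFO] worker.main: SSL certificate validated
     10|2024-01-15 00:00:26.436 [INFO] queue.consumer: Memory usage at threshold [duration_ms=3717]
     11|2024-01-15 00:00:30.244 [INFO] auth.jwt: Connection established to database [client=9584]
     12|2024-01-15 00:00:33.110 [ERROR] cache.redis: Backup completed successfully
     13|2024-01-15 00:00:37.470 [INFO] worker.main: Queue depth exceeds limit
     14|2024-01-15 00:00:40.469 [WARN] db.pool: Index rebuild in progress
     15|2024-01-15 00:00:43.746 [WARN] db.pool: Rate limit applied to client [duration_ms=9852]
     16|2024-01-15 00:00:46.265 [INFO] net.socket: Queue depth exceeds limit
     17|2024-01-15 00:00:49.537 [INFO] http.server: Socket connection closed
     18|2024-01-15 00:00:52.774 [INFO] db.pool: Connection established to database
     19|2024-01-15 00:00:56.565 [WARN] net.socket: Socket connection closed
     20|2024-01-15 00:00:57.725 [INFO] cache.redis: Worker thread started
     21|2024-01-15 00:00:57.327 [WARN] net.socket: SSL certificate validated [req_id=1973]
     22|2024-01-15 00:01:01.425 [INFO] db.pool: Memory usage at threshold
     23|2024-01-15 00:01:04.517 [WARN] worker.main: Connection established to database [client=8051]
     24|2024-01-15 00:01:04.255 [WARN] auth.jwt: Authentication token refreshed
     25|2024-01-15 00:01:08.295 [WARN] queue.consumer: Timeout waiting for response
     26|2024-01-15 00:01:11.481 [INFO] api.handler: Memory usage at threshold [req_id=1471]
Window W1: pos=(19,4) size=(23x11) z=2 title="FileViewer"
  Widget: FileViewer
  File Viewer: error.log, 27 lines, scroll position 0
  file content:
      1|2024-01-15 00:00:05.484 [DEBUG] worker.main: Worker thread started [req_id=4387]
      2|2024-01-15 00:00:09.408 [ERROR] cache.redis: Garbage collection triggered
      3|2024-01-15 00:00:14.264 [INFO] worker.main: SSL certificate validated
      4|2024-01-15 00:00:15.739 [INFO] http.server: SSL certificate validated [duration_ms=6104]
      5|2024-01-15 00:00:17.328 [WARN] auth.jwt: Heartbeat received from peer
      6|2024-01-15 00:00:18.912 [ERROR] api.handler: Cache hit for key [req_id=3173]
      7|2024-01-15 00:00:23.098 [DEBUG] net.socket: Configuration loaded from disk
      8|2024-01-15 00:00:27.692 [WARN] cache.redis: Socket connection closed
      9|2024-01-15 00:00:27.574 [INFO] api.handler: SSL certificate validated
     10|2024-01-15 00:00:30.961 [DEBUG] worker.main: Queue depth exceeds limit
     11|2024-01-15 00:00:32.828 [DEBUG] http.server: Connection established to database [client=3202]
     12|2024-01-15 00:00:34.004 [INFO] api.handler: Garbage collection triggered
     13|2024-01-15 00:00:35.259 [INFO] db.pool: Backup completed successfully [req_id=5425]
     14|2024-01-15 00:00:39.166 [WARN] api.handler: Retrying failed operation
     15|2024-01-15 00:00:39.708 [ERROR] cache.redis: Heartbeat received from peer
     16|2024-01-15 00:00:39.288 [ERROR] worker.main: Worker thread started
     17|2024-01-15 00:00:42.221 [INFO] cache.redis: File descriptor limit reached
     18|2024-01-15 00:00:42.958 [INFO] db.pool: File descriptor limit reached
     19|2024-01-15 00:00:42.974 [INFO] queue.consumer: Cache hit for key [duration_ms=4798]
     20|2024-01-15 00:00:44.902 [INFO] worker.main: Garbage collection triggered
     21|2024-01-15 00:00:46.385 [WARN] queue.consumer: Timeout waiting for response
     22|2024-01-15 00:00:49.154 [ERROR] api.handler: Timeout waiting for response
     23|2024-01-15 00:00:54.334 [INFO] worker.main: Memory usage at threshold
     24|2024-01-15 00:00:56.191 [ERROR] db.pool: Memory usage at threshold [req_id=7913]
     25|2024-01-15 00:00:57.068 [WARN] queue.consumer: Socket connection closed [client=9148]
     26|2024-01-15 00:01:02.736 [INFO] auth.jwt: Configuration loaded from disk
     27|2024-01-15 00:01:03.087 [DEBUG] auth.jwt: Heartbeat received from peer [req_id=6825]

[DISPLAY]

                                     
                                     
                                     
┏━━━━━━━━━━━━━━━━━━━━━┓              
┃ FileViewer          ┃              
┠─────────────────────┨              
┃2024-01-15 00:00:05.▲┃━━━━┓         
┃2024-01-15 00:00:09.█┃    ┃         
┃2024-01-15 00:00:14.░┃────┨         
┃2024-01-15 00:00:15.░┃ [I▲┃         
┃2024-01-15 00:00:17.░┃ [I█┃         
┃2024-01-15 00:00:18.░┃ [W░┃         
┃2024-01-15 00:00:23.▼┃ [I░┃         
┗━━━━━━━━━━━━━━━━━━━━━┛ [D░┃         
2024-01-15 00:00:11.920 [I░┃         
2024-01-15 00:00:16.881 [D░┃         


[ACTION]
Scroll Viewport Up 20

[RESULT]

                                     
                                     
                                     
                                     
┏━━━━━━━━━━━━━━━━━━━━━┓              
┃ FileViewer          ┃              
┠─────────────────────┨              
┃2024-01-15 00:00:05.▲┃━━━━┓         
┃2024-01-15 00:00:09.█┃    ┃         
┃2024-01-15 00:00:14.░┃────┨         
┃2024-01-15 00:00:15.░┃ [I▲┃         
┃2024-01-15 00:00:17.░┃ [I█┃         
┃2024-01-15 00:00:18.░┃ [W░┃         
┃2024-01-15 00:00:23.▼┃ [I░┃         
┗━━━━━━━━━━━━━━━━━━━━━┛ [D░┃         
2024-01-15 00:00:11.920 [I░┃         


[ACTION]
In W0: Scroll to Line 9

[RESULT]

                                     
                                     
                                     
                                     
┏━━━━━━━━━━━━━━━━━━━━━┓              
┃ FileViewer          ┃              
┠─────────────────────┨              
┃2024-01-15 00:00:05.▲┃━━━━┓         
┃2024-01-15 00:00:09.█┃    ┃         
┃2024-01-15 00:00:14.░┃────┨         
┃2024-01-15 00:00:15.░┃ [I▲┃         
┃2024-01-15 00:00:17.░┃ [I░┃         
┃2024-01-15 00:00:18.░┃ [I░┃         
┃2024-01-15 00:00:23.▼┃ [E░┃         
┗━━━━━━━━━━━━━━━━━━━━━┛ [I░┃         
2024-01-15 00:00:40.469 [W█┃         


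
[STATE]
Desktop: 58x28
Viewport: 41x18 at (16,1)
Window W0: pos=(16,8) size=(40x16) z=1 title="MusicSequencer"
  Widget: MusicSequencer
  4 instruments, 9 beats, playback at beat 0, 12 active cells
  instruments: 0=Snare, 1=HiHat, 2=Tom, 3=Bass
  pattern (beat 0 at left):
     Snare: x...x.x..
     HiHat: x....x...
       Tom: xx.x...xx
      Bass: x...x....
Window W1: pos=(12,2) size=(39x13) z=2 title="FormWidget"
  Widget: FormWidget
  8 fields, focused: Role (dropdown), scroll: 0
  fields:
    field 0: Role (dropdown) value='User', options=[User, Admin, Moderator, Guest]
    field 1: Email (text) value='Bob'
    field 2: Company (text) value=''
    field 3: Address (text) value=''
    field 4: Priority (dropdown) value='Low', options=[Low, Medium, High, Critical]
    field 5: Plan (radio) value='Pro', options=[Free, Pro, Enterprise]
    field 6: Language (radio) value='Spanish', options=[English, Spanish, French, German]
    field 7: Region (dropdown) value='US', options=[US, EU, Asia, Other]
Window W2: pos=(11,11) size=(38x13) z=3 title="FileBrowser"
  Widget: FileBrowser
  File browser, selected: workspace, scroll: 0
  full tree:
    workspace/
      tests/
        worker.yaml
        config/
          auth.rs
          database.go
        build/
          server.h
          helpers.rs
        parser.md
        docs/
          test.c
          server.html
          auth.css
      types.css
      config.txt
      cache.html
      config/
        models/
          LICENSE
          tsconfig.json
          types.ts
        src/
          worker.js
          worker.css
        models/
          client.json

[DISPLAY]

                                         
━━━━━━━━━━━━━━━━━━━━━━━━━━━━━━━━━━┓      
rmWidget                          ┃      
──────────────────────────────────┨      
ole:       [User                ▼]┃      
mail:      [Bob                  ]┃      
ompany:    [                     ]┃      
ddress:    [                     ]┃━━━━┓ 
riority:   [Low                 ▼]┃    ┃ 
lan:       ( ) Free  (●) Pro  ( ) ┃────┨ 
━━━━━━━━━━━━━━━━━━━━━━━━━━━━━━━━┓s┃    ┃ 
eBrowser                        ┃]┃    ┃ 
────────────────────────────────┨ ┃    ┃ 
] workspace/                    ┃━┛    ┃ 
[+] tests/                      ┃      ┃ 
types.css                       ┃      ┃ 
config.txt                      ┃      ┃ 
cache.html                      ┃      ┃ 


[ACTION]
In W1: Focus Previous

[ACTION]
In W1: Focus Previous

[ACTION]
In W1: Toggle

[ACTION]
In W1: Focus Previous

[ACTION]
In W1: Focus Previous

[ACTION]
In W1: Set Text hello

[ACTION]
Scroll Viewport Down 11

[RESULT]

lan:       ( ) Free  (●) Pro  ( ) ┃────┨ 
━━━━━━━━━━━━━━━━━━━━━━━━━━━━━━━━┓s┃    ┃ 
eBrowser                        ┃]┃    ┃ 
────────────────────────────────┨ ┃    ┃ 
] workspace/                    ┃━┛    ┃ 
[+] tests/                      ┃      ┃ 
types.css                       ┃      ┃ 
config.txt                      ┃      ┃ 
cache.html                      ┃      ┃ 
[+] config/                     ┃      ┃ 
                                ┃      ┃ 
                                ┃      ┃ 
                                ┃      ┃ 
━━━━━━━━━━━━━━━━━━━━━━━━━━━━━━━━┛━━━━━━┛ 
                                         
                                         
                                         
                                         


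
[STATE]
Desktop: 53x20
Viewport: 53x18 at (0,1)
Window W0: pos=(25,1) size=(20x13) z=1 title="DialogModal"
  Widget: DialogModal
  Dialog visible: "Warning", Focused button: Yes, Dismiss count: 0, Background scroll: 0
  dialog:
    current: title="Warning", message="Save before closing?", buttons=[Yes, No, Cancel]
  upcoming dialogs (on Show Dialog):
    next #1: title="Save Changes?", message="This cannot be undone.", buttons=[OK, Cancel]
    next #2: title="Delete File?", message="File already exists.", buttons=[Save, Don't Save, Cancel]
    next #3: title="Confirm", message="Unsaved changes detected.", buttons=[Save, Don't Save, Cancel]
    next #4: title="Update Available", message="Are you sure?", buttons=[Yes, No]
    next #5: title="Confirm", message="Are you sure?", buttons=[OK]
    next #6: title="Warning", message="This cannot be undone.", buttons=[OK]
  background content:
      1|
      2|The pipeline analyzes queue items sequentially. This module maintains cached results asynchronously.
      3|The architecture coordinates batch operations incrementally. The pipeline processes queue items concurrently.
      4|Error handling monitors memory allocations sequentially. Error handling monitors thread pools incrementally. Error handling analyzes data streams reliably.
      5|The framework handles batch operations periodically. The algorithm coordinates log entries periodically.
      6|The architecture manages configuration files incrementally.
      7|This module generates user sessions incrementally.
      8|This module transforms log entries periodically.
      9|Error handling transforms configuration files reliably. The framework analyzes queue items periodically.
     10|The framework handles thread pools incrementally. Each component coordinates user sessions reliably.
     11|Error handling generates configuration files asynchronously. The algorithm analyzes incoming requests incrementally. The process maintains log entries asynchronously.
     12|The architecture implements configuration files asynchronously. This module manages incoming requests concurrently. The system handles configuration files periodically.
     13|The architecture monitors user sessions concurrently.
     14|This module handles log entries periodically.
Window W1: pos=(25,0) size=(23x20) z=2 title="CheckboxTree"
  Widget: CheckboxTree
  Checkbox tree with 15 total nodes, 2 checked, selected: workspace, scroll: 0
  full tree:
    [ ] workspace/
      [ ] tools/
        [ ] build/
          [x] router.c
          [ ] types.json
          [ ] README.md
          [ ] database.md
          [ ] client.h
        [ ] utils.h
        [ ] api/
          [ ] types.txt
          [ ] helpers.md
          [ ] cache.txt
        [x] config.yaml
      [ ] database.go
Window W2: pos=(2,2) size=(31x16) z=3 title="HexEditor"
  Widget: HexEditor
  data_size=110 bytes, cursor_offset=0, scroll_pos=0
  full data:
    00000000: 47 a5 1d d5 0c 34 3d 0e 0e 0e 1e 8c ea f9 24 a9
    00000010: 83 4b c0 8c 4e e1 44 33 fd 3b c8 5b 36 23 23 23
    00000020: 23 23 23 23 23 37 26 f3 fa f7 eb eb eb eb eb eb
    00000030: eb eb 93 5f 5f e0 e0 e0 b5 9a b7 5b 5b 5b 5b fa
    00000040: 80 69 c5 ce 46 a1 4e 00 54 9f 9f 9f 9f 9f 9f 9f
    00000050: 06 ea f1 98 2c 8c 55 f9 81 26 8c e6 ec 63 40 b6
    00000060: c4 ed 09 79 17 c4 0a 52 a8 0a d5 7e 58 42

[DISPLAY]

                         ┃ CheckboxTree        ┃     
  ┏━━━━━━━━━━━━━━━━━━━━━━━━━━━━━┓──────────────┨     
  ┃ HexEditor                   ┃rkspace/      ┃     
  ┠─────────────────────────────┨tools/        ┃     
  ┃00000000  47 a5 1d d5 0c 34 3┃] build/      ┃     
  ┃00000010  83 4b c0 8c 4e e1 4┃[x] router.c  ┃     
  ┃00000020  23 23 23 23 23 37 2┃[ ] types.json┃     
  ┃00000030  eb eb 93 5f 5f e0 e┃[ ] README.md ┃     
  ┃00000040  80 69 c5 ce 46 a1 4┃[ ] database.m┃     
  ┃00000050  06 ea f1 98 2c 8c 5┃[ ] client.h  ┃     
  ┃00000060  c4 ed 09 79 17 c4 0┃] utils.h     ┃     
  ┃                             ┃] api/        ┃     
  ┃                             ┃[ ] types.txt ┃     
  ┃                             ┃[ ] helpers.md┃     
  ┃                             ┃[ ] cache.txt ┃     
  ┃                             ┃] config.yaml ┃     
  ┗━━━━━━━━━━━━━━━━━━━━━━━━━━━━━┛database.go   ┃     
                         ┃                     ┃     


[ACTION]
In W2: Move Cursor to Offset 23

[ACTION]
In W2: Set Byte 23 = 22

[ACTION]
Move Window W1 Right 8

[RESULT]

                         ┏━━━━┃ CheckboxTree        ┃
  ┏━━━━━━━━━━━━━━━━━━━━━━━━━━━━━┓───────────────────┨
  ┃ HexEditor                   ┃-] workspace/      ┃
  ┠─────────────────────────────┨ [-] tools/        ┃
  ┃00000000  47 a5 1d d5 0c 34 3┃   [-] build/      ┃
  ┃00000010  83 4b c0 8c 4e e1 4┃     [x] router.c  ┃
  ┃00000020  23 23 23 23 23 37 2┃     [ ] types.json┃
  ┃00000030  eb eb 93 5f 5f e0 e┃     [ ] README.md ┃
  ┃00000040  80 69 c5 ce 46 a1 4┃     [ ] database.m┃
  ┃00000050  06 ea f1 98 2c 8c 5┃     [ ] client.h  ┃
  ┃00000060  c4 ed 09 79 17 c4 0┃   [ ] utils.h     ┃
  ┃                             ┃   [ ] api/        ┃
  ┃                             ┃     [ ] types.txt ┃
  ┃                             ┃     [ ] helpers.md┃
  ┃                             ┃     [ ] cache.txt ┃
  ┃                             ┃   [x] config.yaml ┃
  ┗━━━━━━━━━━━━━━━━━━━━━━━━━━━━━┛ [ ] database.go   ┃
                              ┃                     ┃


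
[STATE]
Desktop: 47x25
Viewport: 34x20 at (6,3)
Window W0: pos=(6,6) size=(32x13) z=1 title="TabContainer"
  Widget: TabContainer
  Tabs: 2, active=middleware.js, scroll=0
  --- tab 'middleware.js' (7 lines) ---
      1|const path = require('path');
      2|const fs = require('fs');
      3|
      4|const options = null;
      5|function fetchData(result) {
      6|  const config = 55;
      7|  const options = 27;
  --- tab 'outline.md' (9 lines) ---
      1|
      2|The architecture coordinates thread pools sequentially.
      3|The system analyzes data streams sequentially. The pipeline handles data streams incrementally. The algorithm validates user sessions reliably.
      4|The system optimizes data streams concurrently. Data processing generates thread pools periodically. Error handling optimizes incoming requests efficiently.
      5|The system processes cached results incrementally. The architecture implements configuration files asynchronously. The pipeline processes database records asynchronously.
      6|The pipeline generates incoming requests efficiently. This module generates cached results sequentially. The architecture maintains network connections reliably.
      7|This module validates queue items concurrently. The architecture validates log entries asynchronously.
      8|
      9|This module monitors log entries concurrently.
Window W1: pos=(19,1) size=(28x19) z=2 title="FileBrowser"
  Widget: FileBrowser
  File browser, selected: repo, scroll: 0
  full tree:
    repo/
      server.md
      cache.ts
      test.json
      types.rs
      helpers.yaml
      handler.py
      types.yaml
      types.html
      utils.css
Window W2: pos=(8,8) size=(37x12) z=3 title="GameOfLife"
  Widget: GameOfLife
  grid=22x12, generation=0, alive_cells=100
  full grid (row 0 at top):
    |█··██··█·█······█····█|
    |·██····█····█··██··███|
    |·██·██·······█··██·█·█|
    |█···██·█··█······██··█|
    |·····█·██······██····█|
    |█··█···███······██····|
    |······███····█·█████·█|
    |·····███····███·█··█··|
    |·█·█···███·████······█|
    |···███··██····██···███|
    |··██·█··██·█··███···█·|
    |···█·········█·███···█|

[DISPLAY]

             ┠────────────────────
             ┃> [-] repo/         
             ┃    server.md       
┏━━━━━━━━━━━━┃    cache.ts        
┃ TabContaine┃    test.json       
┠─┏━━━━━━━━━━━━━━━━━━━━━━━━━━━━━━━
┃[┃ GameOfLife                    
┃─┠───────────────────────────────
┃c┃Gen: 0                         
┃c┃·██·██·······█··██·█·█         
┃ ┃█···██·█··█······██··█         
┃c┃·····█·██······██····█         
┃f┃█··█···███······██····         
┃ ┃······███····█·█████·█         
┃ ┃·····███····███·█··█··         
┗━┃·█·█···███·████······█         
  ┗━━━━━━━━━━━━━━━━━━━━━━━━━━━━━━━
                                  
                                  
                                  


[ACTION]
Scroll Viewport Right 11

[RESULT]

      ┠──────────────────────────┨
      ┃> [-] repo/               ┃
      ┃    server.md             ┃
━━━━━━┃    cache.ts              ┃
ntaine┃    test.json             ┃
━━━━━━━━━━━━━━━━━━━━━━━━━━━━━━━┓ ┃
eOfLife                        ┃ ┃
───────────────────────────────┨ ┃
 0                             ┃ ┃
██·······█··██·█·█             ┃ ┃
██·█··█······██··█             ┃ ┃
·█·██······██····█             ┃ ┃
···███······██····             ┃ ┃
··███····█·█████·█             ┃ ┃
·███····███·█··█··             ┃ ┃
···███·████······█             ┃ ┃
━━━━━━━━━━━━━━━━━━━━━━━━━━━━━━━┛━┛
                                  
                                  
                                  


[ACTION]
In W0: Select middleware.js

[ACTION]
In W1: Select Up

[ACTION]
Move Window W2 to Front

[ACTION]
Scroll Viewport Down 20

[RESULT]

      ┃    server.md             ┃
━━━━━━┃    cache.ts              ┃
ntaine┃    test.json             ┃
━━━━━━━━━━━━━━━━━━━━━━━━━━━━━━━┓ ┃
eOfLife                        ┃ ┃
───────────────────────────────┨ ┃
 0                             ┃ ┃
██·······█··██·█·█             ┃ ┃
██·█··█······██··█             ┃ ┃
·█·██······██····█             ┃ ┃
···███······██····             ┃ ┃
··███····█·█████·█             ┃ ┃
·███····███·█··█··             ┃ ┃
···███·████······█             ┃ ┃
━━━━━━━━━━━━━━━━━━━━━━━━━━━━━━━┛━┛
                                  
                                  
                                  
                                  
                                  


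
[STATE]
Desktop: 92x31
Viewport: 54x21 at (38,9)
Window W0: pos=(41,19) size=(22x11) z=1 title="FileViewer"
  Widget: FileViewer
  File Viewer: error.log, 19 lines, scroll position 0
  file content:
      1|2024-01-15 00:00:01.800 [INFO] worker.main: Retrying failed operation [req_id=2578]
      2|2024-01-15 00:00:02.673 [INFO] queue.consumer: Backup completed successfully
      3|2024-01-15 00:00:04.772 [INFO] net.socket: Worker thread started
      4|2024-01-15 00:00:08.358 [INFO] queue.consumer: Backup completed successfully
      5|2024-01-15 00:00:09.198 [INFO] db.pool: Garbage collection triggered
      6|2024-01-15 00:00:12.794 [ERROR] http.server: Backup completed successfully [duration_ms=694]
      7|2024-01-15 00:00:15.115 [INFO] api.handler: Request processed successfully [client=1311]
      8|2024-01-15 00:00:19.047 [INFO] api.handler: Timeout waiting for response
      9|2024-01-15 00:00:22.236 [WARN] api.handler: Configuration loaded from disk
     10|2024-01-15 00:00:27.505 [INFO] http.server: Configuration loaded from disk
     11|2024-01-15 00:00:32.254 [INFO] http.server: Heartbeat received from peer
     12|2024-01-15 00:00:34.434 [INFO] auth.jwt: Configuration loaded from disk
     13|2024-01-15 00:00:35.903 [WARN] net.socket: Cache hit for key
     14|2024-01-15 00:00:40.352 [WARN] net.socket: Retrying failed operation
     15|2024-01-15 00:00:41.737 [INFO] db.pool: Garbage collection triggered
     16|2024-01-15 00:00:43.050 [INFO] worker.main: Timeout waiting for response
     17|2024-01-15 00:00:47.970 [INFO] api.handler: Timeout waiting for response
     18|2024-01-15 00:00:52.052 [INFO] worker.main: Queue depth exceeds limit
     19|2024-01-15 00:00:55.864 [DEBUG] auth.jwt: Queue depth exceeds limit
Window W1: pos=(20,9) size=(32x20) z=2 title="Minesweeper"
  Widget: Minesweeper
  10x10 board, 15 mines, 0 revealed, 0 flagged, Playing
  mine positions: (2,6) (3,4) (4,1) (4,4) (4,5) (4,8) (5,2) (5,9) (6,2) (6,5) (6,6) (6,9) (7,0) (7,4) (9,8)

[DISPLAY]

━━━━━━━━━━━━━┓                                        
             ┃                                        
─────────────┨                                        
             ┃                                        
             ┃                                        
             ┃                                        
             ┃                                        
             ┃                                        
             ┃                                        
             ┃                                        
             ┃━━━━━━━━━━┓                             
             ┃r         ┃                             
             ┃──────────┨                             
             ┃ 00:00:01▲┃                             
             ┃ 00:00:02█┃                             
             ┃ 00:00:04░┃                             
             ┃ 00:00:08░┃                             
             ┃ 00:00:09░┃                             
             ┃ 00:00:12░┃                             
━━━━━━━━━━━━━┛ 00:00:15▼┃                             
   ┗━━━━━━━━━━━━━━━━━━━━┛                             


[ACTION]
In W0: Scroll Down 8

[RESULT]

━━━━━━━━━━━━━┓                                        
             ┃                                        
─────────────┨                                        
             ┃                                        
             ┃                                        
             ┃                                        
             ┃                                        
             ┃                                        
             ┃                                        
             ┃                                        
             ┃━━━━━━━━━━┓                             
             ┃r         ┃                             
             ┃──────────┨                             
             ┃ 00:00:22▲┃                             
             ┃ 00:00:27░┃                             
             ┃ 00:00:32░┃                             
             ┃ 00:00:34░┃                             
             ┃ 00:00:35█┃                             
             ┃ 00:00:40░┃                             
━━━━━━━━━━━━━┛ 00:00:41▼┃                             
   ┗━━━━━━━━━━━━━━━━━━━━┛                             


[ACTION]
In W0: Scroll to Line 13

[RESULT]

━━━━━━━━━━━━━┓                                        
             ┃                                        
─────────────┨                                        
             ┃                                        
             ┃                                        
             ┃                                        
             ┃                                        
             ┃                                        
             ┃                                        
             ┃                                        
             ┃━━━━━━━━━━┓                             
             ┃r         ┃                             
             ┃──────────┨                             
             ┃ 00:00:35▲┃                             
             ┃ 00:00:40░┃                             
             ┃ 00:00:41░┃                             
             ┃ 00:00:43░┃                             
             ┃ 00:00:47░┃                             
             ┃ 00:00:52█┃                             
━━━━━━━━━━━━━┛ 00:00:55▼┃                             
   ┗━━━━━━━━━━━━━━━━━━━━┛                             


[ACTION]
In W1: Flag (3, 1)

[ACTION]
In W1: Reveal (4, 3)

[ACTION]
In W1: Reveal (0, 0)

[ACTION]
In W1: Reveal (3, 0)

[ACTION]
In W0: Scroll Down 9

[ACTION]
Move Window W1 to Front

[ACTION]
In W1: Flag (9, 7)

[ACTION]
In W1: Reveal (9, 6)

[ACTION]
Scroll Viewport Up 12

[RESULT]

                                                      
                                                      
                                                      
                                                      
                                                      
                                                      
                                                      
                                                      
                                                      
━━━━━━━━━━━━━┓                                        
             ┃                                        
─────────────┨                                        
             ┃                                        
             ┃                                        
             ┃                                        
             ┃                                        
             ┃                                        
             ┃                                        
             ┃                                        
             ┃━━━━━━━━━━┓                             
             ┃r         ┃                             


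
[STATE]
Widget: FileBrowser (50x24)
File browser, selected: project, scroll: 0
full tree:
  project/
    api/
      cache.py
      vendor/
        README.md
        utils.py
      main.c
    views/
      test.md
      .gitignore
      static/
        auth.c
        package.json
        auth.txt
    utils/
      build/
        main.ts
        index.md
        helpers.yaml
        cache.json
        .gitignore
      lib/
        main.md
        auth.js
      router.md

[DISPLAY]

> [-] project/                                    
    [+] api/                                      
    [+] views/                                    
    [+] utils/                                    
                                                  
                                                  
                                                  
                                                  
                                                  
                                                  
                                                  
                                                  
                                                  
                                                  
                                                  
                                                  
                                                  
                                                  
                                                  
                                                  
                                                  
                                                  
                                                  
                                                  


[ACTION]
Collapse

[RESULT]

> [+] project/                                    
                                                  
                                                  
                                                  
                                                  
                                                  
                                                  
                                                  
                                                  
                                                  
                                                  
                                                  
                                                  
                                                  
                                                  
                                                  
                                                  
                                                  
                                                  
                                                  
                                                  
                                                  
                                                  
                                                  


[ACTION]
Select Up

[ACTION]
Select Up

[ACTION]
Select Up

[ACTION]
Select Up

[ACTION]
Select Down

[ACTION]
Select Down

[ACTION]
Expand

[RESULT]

> [-] project/                                    
    [+] api/                                      
    [+] views/                                    
    [+] utils/                                    
                                                  
                                                  
                                                  
                                                  
                                                  
                                                  
                                                  
                                                  
                                                  
                                                  
                                                  
                                                  
                                                  
                                                  
                                                  
                                                  
                                                  
                                                  
                                                  
                                                  


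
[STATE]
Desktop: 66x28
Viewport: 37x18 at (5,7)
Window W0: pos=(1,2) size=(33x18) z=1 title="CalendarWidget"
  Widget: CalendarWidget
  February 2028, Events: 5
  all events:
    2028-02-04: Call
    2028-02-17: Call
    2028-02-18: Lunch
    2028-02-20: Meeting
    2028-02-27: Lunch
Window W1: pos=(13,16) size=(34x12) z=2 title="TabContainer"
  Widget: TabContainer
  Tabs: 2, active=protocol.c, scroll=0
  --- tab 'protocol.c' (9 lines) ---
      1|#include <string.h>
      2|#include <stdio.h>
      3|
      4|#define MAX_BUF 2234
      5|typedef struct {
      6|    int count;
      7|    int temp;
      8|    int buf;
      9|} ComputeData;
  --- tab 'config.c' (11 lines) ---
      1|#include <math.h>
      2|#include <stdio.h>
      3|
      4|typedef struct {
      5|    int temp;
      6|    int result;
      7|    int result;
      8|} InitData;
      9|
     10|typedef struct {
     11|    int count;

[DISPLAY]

 1  2  3  4*  5  6          ┃        
 8  9 10 11 12 13           ┃        
15 16 17* 18* 19 20*        ┃        
22 23 24 25 26 27*          ┃        
29                          ┃        
                            ┃        
                            ┃        
                            ┃        
                            ┃        
        ┏━━━━━━━━━━━━━━━━━━━━━━━━━━━━
        ┃ TabContainer               
        ┠────────────────────────────
━━━━━━━━┃[protocol.c]│ config.c      
        ┃────────────────────────────
        ┃#include <string.h>         
        ┃#include <stdio.h>          
        ┃                            
        ┃#define MAX_BUF 2234        


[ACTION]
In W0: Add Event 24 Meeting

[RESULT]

 1  2  3  4*  5  6          ┃        
 8  9 10 11 12 13           ┃        
15 16 17* 18* 19 20*        ┃        
22 23 24* 25 26 27*         ┃        
29                          ┃        
                            ┃        
                            ┃        
                            ┃        
                            ┃        
        ┏━━━━━━━━━━━━━━━━━━━━━━━━━━━━
        ┃ TabContainer               
        ┠────────────────────────────
━━━━━━━━┃[protocol.c]│ config.c      
        ┃────────────────────────────
        ┃#include <string.h>         
        ┃#include <stdio.h>          
        ┃                            
        ┃#define MAX_BUF 2234        


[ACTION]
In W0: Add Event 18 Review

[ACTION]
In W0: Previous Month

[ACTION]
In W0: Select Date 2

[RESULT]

             1 [ 2]         ┃        
 4  5  6  7  8  9           ┃        
11 12 13 14 15 16           ┃        
18 19 20 21 22 23           ┃        
25 26 27 28 29 30           ┃        
                            ┃        
                            ┃        
                            ┃        
                            ┃        
        ┏━━━━━━━━━━━━━━━━━━━━━━━━━━━━
        ┃ TabContainer               
        ┠────────────────────────────
━━━━━━━━┃[protocol.c]│ config.c      
        ┃────────────────────────────
        ┃#include <string.h>         
        ┃#include <stdio.h>          
        ┃                            
        ┃#define MAX_BUF 2234        
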